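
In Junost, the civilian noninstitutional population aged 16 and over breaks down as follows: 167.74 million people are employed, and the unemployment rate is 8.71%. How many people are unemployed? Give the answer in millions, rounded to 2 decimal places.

Let U be the number unemployed. The labor force is E + U, and U/(E+U) = 0.0871.
So U = 0.0871 × 167.74 / (1 − 0.0871) = 14.6102 / 0.9129 ≈ 16.00 million.

About 16.00 million are unemployed.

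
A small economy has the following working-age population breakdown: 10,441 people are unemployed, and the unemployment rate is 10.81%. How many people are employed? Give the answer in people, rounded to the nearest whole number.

About 86,145 are employed.

Labor force = U / u = 10,441 / 0.1081 ≈ 96,586.
Employed = labor force − unemployed = 96,586 − 10,441 = 86,145.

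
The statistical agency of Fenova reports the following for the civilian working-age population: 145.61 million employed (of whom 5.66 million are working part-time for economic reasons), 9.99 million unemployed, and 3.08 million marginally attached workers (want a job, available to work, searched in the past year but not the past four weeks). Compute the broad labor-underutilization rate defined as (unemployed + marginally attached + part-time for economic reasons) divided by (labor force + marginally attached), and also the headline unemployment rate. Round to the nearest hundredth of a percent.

Labor force = 145.61 + 9.99 = 155.60 million.
Numerator = 9.99 + 3.08 + 5.66 = 18.73 million.
Denominator = 155.60 + 3.08 = 158.68 million.
Broad rate = 18.73 / 158.68 = 11.80%.
Headline unemployment rate = 9.99 / 155.60 = 6.42%.

Broad underutilization rate ≈ 11.80%; headline unemployment rate ≈ 6.42%.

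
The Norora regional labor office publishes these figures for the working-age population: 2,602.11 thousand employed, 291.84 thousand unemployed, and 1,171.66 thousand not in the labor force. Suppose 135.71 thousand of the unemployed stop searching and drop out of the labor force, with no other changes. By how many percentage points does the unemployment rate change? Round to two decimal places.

The unemployment rate changes by −4.42 percentage points.

Initially, labor force = 2,602.11 + 291.84 = 2,893.95 thousand, so u = 291.84/2,893.95 = 10.08%.
After the change, unemployed and labor force both fall by 135.71 → E = 2,602.11, U = 156.13, labor force = 2,758.24 thousand.
New unemployment rate = 156.13 / 2,758.24 = 5.66%.
Change = 5.66% − 10.08% = −4.42 percentage points.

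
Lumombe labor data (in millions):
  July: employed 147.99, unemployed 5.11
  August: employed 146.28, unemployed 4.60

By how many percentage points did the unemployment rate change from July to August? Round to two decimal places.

July: labor force = 147.99 + 5.11 = 153.10; u = 5.11/153.10 = 3.34%.
August: labor force = 146.28 + 4.60 = 150.88; u = 4.60/150.88 = 3.05%.
Change = 3.05% − 3.34% = −0.29 pp.

The unemployment rate changed by −0.29 percentage points.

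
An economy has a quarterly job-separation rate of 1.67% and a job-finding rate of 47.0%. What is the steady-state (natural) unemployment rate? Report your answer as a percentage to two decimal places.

At steady state the flows balance: s·E = f·U, so U/(E+U) = s/(s+f).
u* = 1.67 / (1.67 + 47.0) = 1.67 / 48.67 = 3.43%.

Steady-state unemployment rate ≈ 3.43%.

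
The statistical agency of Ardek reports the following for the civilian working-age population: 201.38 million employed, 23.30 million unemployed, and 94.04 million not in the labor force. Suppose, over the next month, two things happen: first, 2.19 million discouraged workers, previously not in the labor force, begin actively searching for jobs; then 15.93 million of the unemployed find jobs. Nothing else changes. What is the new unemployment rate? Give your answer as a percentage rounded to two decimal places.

New unemployment rate ≈ 4.21%.

Initially, labor force = 201.38 + 23.30 = 224.68 million, so u = 23.30/224.68 = 10.37%.
After the first change, unemployed and labor force both rise by 2.19 → E = 201.38, U = 25.49, labor force = 226.87 million.
After the second change, unemployed falls and employed rises by 15.93; labor force unchanged → E = 217.31, U = 9.56, labor force = 226.87 million.
New unemployment rate = 9.56 / 226.87 = 4.21%.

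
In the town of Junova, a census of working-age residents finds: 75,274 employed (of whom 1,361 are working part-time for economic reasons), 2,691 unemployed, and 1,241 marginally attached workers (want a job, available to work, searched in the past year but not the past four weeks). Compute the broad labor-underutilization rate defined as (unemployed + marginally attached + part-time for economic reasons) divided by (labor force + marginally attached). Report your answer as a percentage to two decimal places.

Labor force = 75,274 + 2,691 = 77,965.
Numerator = 2,691 + 1,241 + 1,361 = 5,293.
Denominator = 77,965 + 1,241 = 79,206.
Broad rate = 5,293 / 79,206 = 6.68%.

Broad underutilization rate ≈ 6.68%.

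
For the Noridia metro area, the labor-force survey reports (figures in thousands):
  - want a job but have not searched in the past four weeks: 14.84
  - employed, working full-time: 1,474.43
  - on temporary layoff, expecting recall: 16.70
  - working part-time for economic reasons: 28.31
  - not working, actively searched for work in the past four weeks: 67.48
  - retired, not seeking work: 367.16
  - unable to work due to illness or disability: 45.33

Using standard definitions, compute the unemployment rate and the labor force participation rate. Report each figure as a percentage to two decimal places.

Employed = 1,474.43 + 28.31 = 1,502.74 thousand (anyone who worked, including part-time for economic reasons, counts as employed).
Unemployed = 16.70 + 67.48 = 84.18 thousand (jobless and actively searching, or on temporary layoff).
Labor force = 1,502.74 + 84.18 = 1,586.92 thousand.
Not in labor force = 14.84 + 367.16 + 45.33 = 427.33 thousand (those not working and not actively searching are outside the labor force — including those who want a job but have given up searching).
Civilian working-age population = 1,586.92 + 427.33 = 2,014.25 thousand.
Unemployment rate = 84.18 / 1,586.92 = 5.30%.
Labor force participation rate = 1,586.92 / 2,014.25 = 78.78%.

Unemployment rate ≈ 5.30%; labor force participation rate ≈ 78.78%.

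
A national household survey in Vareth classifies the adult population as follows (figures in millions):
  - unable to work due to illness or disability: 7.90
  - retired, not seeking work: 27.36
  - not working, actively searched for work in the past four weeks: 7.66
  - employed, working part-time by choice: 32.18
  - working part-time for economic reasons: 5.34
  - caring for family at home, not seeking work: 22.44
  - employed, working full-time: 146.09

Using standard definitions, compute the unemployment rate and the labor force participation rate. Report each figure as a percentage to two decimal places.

Unemployment rate ≈ 4.00%; labor force participation rate ≈ 76.82%.

Employed = 32.18 + 5.34 + 146.09 = 183.61 million (anyone who worked, including part-time for economic reasons, counts as employed).
Unemployed = 7.66 million.
Labor force = 183.61 + 7.66 = 191.27 million.
Not in labor force = 7.90 + 27.36 + 22.44 = 57.70 million (those not working and not actively searching are outside the labor force).
Civilian working-age population = 191.27 + 57.70 = 248.97 million.
Unemployment rate = 7.66 / 191.27 = 4.00%.
Labor force participation rate = 191.27 / 248.97 = 76.82%.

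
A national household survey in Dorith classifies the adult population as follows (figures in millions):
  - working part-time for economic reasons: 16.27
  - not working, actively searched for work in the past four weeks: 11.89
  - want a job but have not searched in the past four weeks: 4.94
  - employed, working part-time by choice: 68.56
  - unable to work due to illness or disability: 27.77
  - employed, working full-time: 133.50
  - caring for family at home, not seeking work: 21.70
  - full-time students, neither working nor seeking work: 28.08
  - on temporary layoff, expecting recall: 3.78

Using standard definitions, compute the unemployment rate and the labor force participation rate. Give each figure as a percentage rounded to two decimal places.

Employed = 16.27 + 68.56 + 133.50 = 218.33 million (anyone who worked, including part-time for economic reasons, counts as employed).
Unemployed = 11.89 + 3.78 = 15.67 million (jobless and actively searching, or on temporary layoff).
Labor force = 218.33 + 15.67 = 234.00 million.
Not in labor force = 4.94 + 27.77 + 21.70 + 28.08 = 82.49 million (those not working and not actively searching are outside the labor force — including those who want a job but have given up searching).
Civilian working-age population = 234.00 + 82.49 = 316.49 million.
Unemployment rate = 15.67 / 234.00 = 6.70%.
Labor force participation rate = 234.00 / 316.49 = 73.94%.

Unemployment rate ≈ 6.70%; labor force participation rate ≈ 73.94%.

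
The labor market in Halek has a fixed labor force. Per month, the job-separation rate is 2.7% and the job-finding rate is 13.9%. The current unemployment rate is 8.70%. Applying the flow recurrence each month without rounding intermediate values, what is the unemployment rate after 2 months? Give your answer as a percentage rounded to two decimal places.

With a fixed labor force, u_{t+1} = u_t + s·(1−u_t) − f·u_t = u_t·(1−s−f) + s.
Here 1−s−f = 0.834 and s = 0.027.
u_1 = 0.087000 × 0.834 + 0.027 = 0.099558.
u_2 = 0.099558 × 0.834 + 0.027 = 0.110031.

Unemployment rate after two months ≈ 11.00%.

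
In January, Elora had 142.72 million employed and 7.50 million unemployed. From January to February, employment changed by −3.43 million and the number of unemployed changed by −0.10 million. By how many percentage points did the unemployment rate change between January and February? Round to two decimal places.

January: labor force = 142.72 + 7.50 = 150.22; u = 7.50/150.22 = 4.99%.
February: labor force = 139.29 + 7.40 = 146.69; u = 7.40/146.69 = 5.04%.
Change = 5.04% − 4.99% = +0.05 pp.

The unemployment rate changed by +0.05 percentage points.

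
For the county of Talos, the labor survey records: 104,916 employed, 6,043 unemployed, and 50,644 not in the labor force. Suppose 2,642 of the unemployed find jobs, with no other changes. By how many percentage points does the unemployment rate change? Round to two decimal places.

The unemployment rate changes by −2.38 percentage points.

Initially, labor force = 104,916 + 6,043 = 110,959, so u = 6,043/110,959 = 5.45%.
After the change, unemployed falls and employed rises by 2,642; labor force unchanged → E = 107,558, U = 3,401, labor force = 110,959.
New unemployment rate = 3,401 / 110,959 = 3.07%.
Change = 3.07% − 5.45% = −2.38 percentage points.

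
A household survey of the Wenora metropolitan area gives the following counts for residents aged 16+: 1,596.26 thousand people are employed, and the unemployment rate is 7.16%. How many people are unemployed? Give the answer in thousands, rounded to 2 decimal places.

Let U be the number unemployed. The labor force is E + U, and U/(E+U) = 0.0716.
So U = 0.0716 × 1,596.26 / (1 − 0.0716) = 114.2922 / 0.9284 ≈ 123.11 thousand.

About 123.11 thousand are unemployed.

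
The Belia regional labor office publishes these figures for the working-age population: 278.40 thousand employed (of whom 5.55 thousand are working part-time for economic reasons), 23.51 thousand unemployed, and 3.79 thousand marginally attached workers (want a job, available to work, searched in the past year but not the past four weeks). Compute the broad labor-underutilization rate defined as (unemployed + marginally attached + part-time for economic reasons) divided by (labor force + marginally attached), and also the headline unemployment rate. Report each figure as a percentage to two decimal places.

Broad underutilization rate ≈ 10.75%; headline unemployment rate ≈ 7.79%.

Labor force = 278.40 + 23.51 = 301.91 thousand.
Numerator = 23.51 + 3.79 + 5.55 = 32.85 thousand.
Denominator = 301.91 + 3.79 = 305.70 thousand.
Broad rate = 32.85 / 305.70 = 10.75%.
Headline unemployment rate = 23.51 / 301.91 = 7.79%.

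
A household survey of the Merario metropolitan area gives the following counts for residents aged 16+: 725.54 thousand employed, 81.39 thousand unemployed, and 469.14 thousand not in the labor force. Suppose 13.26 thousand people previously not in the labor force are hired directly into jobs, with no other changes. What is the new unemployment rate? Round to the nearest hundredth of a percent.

Initially, labor force = 725.54 + 81.39 = 806.93 thousand, so u = 81.39/806.93 = 10.09%.
After the change, employed and labor force both rise by 13.26; unemployed unchanged → E = 738.80, U = 81.39, labor force = 820.19 thousand.
New unemployment rate = 81.39 / 820.19 = 9.92%.

New unemployment rate ≈ 9.92%.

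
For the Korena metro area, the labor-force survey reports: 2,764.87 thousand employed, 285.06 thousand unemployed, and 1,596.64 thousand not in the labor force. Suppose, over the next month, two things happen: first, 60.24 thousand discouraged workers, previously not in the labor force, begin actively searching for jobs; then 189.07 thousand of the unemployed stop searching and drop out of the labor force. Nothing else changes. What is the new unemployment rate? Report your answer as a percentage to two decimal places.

New unemployment rate ≈ 5.35%.

Initially, labor force = 2,764.87 + 285.06 = 3,049.93 thousand, so u = 285.06/3,049.93 = 9.35%.
After the first change, unemployed and labor force both rise by 60.24 → E = 2,764.87, U = 345.30, labor force = 3,110.17 thousand.
After the second change, unemployed and labor force both fall by 189.07 → E = 2,764.87, U = 156.23, labor force = 2,921.10 thousand.
New unemployment rate = 156.23 / 2,921.10 = 5.35%.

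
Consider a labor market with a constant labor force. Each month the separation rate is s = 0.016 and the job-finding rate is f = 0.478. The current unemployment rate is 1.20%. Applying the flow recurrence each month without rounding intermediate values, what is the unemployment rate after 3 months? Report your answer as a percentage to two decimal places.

Unemployment rate after three months ≈ 2.97%.

With a fixed labor force, u_{t+1} = u_t + s·(1−u_t) − f·u_t = u_t·(1−s−f) + s.
Here 1−s−f = 0.506 and s = 0.016.
u_1 = 0.012000 × 0.506 + 0.016 = 0.022072.
u_2 = 0.022072 × 0.506 + 0.016 = 0.027168.
u_3 = 0.027168 × 0.506 + 0.016 = 0.029747.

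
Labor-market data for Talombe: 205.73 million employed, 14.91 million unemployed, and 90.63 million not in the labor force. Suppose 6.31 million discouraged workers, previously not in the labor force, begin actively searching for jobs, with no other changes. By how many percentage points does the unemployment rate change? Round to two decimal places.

The unemployment rate changes by +2.59 percentage points.

Initially, labor force = 205.73 + 14.91 = 220.64 million, so u = 14.91/220.64 = 6.76%.
After the change, unemployed and labor force both rise by 6.31 → E = 205.73, U = 21.22, labor force = 226.95 million.
New unemployment rate = 21.22 / 226.95 = 9.35%.
Change = 9.35% − 6.76% = +2.59 percentage points.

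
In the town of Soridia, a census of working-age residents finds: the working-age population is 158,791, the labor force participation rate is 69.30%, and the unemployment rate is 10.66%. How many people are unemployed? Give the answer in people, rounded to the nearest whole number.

About 11,730 are unemployed.

Labor force = 0.6930 × 158,791 = 110,042.
Unemployed = 0.1066 × 110,042 ≈ 11,730.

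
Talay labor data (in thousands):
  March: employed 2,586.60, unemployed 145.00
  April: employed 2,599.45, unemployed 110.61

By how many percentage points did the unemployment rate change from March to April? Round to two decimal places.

March: labor force = 2,586.60 + 145.00 = 2,731.60; u = 145.00/2,731.60 = 5.31%.
April: labor force = 2,599.45 + 110.61 = 2,710.06; u = 110.61/2,710.06 = 4.08%.
Change = 4.08% − 5.31% = −1.23 pp.

The unemployment rate changed by −1.23 percentage points.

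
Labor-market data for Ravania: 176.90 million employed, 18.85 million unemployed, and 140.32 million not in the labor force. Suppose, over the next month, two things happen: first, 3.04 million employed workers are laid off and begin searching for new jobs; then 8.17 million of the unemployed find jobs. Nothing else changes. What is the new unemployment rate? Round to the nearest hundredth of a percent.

Initially, labor force = 176.90 + 18.85 = 195.75 million, so u = 18.85/195.75 = 9.63%.
After the first change, employed falls and unemployed rises by 3.04; labor force unchanged → E = 173.86, U = 21.89, labor force = 195.75 million.
After the second change, unemployed falls and employed rises by 8.17; labor force unchanged → E = 182.03, U = 13.72, labor force = 195.75 million.
New unemployment rate = 13.72 / 195.75 = 7.01%.

New unemployment rate ≈ 7.01%.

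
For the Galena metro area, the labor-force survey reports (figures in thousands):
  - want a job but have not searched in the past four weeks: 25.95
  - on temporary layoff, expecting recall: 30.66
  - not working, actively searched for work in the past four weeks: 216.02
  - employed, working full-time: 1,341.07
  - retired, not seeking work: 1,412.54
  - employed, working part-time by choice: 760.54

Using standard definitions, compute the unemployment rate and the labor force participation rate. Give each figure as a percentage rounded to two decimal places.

Employed = 1,341.07 + 760.54 = 2,101.61 thousand.
Unemployed = 30.66 + 216.02 = 246.68 thousand (jobless and actively searching, or on temporary layoff).
Labor force = 2,101.61 + 246.68 = 2,348.29 thousand.
Not in labor force = 25.95 + 1,412.54 = 1,438.49 thousand (those not working and not actively searching are outside the labor force — including those who want a job but have given up searching).
Civilian working-age population = 2,348.29 + 1,438.49 = 3,786.78 thousand.
Unemployment rate = 246.68 / 2,348.29 = 10.50%.
Labor force participation rate = 2,348.29 / 3,786.78 = 62.01%.

Unemployment rate ≈ 10.50%; labor force participation rate ≈ 62.01%.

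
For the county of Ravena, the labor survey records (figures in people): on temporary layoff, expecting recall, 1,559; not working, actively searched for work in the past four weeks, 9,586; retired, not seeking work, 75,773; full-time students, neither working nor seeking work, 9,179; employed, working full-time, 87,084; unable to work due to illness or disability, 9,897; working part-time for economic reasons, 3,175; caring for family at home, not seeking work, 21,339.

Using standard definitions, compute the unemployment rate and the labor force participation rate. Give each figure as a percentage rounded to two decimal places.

Unemployment rate ≈ 10.99%; labor force participation rate ≈ 46.60%.

Employed = 87,084 + 3,175 = 90,259 (anyone who worked, including part-time for economic reasons, counts as employed).
Unemployed = 1,559 + 9,586 = 11,145 (jobless and actively searching, or on temporary layoff).
Labor force = 90,259 + 11,145 = 101,404.
Not in labor force = 75,773 + 9,179 + 9,897 + 21,339 = 116,188 (those not working and not actively searching are outside the labor force).
Civilian working-age population = 101,404 + 116,188 = 217,592.
Unemployment rate = 11,145 / 101,404 = 10.99%.
Labor force participation rate = 101,404 / 217,592 = 46.60%.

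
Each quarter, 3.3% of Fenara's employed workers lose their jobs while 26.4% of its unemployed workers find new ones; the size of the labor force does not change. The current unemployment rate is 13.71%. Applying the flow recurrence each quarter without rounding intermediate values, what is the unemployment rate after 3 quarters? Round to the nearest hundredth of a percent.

With a fixed labor force, u_{t+1} = u_t + s·(1−u_t) − f·u_t = u_t·(1−s−f) + s.
Here 1−s−f = 0.703 and s = 0.033.
u_1 = 0.137100 × 0.703 + 0.033 = 0.129381.
u_2 = 0.129381 × 0.703 + 0.033 = 0.123955.
u_3 = 0.123955 × 0.703 + 0.033 = 0.120140.

Unemployment rate after three quarters ≈ 12.01%.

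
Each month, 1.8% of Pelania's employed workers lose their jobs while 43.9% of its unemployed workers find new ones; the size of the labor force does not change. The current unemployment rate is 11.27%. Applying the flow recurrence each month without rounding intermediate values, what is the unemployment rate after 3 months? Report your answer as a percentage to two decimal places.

Unemployment rate after three months ≈ 5.11%.

With a fixed labor force, u_{t+1} = u_t + s·(1−u_t) − f·u_t = u_t·(1−s−f) + s.
Here 1−s−f = 0.543 and s = 0.018.
u_1 = 0.112700 × 0.543 + 0.018 = 0.079196.
u_2 = 0.079196 × 0.543 + 0.018 = 0.061003.
u_3 = 0.061003 × 0.543 + 0.018 = 0.051125.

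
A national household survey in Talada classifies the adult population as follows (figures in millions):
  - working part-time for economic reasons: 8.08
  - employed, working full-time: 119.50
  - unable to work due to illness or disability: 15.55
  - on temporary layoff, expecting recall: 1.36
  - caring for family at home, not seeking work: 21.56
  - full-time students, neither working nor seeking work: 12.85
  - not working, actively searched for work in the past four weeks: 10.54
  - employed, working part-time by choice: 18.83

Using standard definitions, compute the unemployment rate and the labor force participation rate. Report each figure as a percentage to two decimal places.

Unemployment rate ≈ 7.52%; labor force participation rate ≈ 76.01%.

Employed = 8.08 + 119.50 + 18.83 = 146.41 million (anyone who worked, including part-time for economic reasons, counts as employed).
Unemployed = 1.36 + 10.54 = 11.90 million (jobless and actively searching, or on temporary layoff).
Labor force = 146.41 + 11.90 = 158.31 million.
Not in labor force = 15.55 + 21.56 + 12.85 = 49.96 million (those not working and not actively searching are outside the labor force).
Civilian working-age population = 158.31 + 49.96 = 208.27 million.
Unemployment rate = 11.90 / 158.31 = 7.52%.
Labor force participation rate = 158.31 / 208.27 = 76.01%.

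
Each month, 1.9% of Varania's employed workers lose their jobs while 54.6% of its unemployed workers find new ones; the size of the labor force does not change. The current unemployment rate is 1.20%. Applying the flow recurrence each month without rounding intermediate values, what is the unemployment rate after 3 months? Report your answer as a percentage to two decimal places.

With a fixed labor force, u_{t+1} = u_t + s·(1−u_t) − f·u_t = u_t·(1−s−f) + s.
Here 1−s−f = 0.435 and s = 0.019.
u_1 = 0.012000 × 0.435 + 0.019 = 0.024220.
u_2 = 0.024220 × 0.435 + 0.019 = 0.029536.
u_3 = 0.029536 × 0.435 + 0.019 = 0.031848.

Unemployment rate after three months ≈ 3.18%.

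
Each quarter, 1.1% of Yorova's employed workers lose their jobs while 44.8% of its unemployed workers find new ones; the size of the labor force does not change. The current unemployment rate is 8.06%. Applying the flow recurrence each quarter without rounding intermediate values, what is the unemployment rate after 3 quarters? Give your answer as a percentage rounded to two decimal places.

Unemployment rate after three quarters ≈ 3.29%.

With a fixed labor force, u_{t+1} = u_t + s·(1−u_t) − f·u_t = u_t·(1−s−f) + s.
Here 1−s−f = 0.541 and s = 0.011.
u_1 = 0.080600 × 0.541 + 0.011 = 0.054605.
u_2 = 0.054605 × 0.541 + 0.011 = 0.040541.
u_3 = 0.040541 × 0.541 + 0.011 = 0.032933.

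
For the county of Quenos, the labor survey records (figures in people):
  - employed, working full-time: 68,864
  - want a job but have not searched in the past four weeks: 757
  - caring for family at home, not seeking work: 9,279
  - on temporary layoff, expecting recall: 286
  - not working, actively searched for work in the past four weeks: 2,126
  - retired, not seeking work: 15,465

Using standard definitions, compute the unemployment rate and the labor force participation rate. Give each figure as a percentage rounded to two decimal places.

Unemployment rate ≈ 3.38%; labor force participation rate ≈ 73.65%.

Employed = 68,864.
Unemployed = 286 + 2,126 = 2,412 (jobless and actively searching, or on temporary layoff).
Labor force = 68,864 + 2,412 = 71,276.
Not in labor force = 757 + 9,279 + 15,465 = 25,501 (those not working and not actively searching are outside the labor force — including those who want a job but have given up searching).
Civilian working-age population = 71,276 + 25,501 = 96,777.
Unemployment rate = 2,412 / 71,276 = 3.38%.
Labor force participation rate = 71,276 / 96,777 = 73.65%.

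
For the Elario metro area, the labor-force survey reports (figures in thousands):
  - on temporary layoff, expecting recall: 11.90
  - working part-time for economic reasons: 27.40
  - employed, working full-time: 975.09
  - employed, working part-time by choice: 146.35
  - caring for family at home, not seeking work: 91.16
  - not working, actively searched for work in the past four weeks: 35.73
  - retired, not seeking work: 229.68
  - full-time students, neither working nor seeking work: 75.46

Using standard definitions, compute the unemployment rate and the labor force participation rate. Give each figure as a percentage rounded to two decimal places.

Unemployment rate ≈ 3.98%; labor force participation rate ≈ 75.12%.

Employed = 27.40 + 975.09 + 146.35 = 1,148.84 thousand (anyone who worked, including part-time for economic reasons, counts as employed).
Unemployed = 11.90 + 35.73 = 47.63 thousand (jobless and actively searching, or on temporary layoff).
Labor force = 1,148.84 + 47.63 = 1,196.47 thousand.
Not in labor force = 91.16 + 229.68 + 75.46 = 396.30 thousand (those not working and not actively searching are outside the labor force).
Civilian working-age population = 1,196.47 + 396.30 = 1,592.77 thousand.
Unemployment rate = 47.63 / 1,196.47 = 3.98%.
Labor force participation rate = 1,196.47 / 1,592.77 = 75.12%.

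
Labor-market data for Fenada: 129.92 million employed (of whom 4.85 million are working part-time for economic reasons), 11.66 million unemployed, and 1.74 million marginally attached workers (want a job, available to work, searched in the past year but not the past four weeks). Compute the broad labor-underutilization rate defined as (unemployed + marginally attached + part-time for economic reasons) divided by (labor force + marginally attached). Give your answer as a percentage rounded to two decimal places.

Labor force = 129.92 + 11.66 = 141.58 million.
Numerator = 11.66 + 1.74 + 4.85 = 18.25 million.
Denominator = 141.58 + 1.74 = 143.32 million.
Broad rate = 18.25 / 143.32 = 12.73%.

Broad underutilization rate ≈ 12.73%.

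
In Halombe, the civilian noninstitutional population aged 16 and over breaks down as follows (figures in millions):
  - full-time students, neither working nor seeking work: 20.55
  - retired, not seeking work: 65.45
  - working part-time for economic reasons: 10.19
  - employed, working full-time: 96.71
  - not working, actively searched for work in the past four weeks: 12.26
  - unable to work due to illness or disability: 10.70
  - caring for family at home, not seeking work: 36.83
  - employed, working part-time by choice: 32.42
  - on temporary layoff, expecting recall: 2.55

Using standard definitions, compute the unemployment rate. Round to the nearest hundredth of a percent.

Unemployment rate ≈ 9.61%.

Employed = 10.19 + 96.71 + 32.42 = 139.32 million (anyone who worked, including part-time for economic reasons, counts as employed).
Unemployed = 12.26 + 2.55 = 14.81 million (jobless and actively searching, or on temporary layoff).
Labor force = 139.32 + 14.81 = 154.13 million.
Unemployment rate = 14.81 / 154.13 = 9.61%.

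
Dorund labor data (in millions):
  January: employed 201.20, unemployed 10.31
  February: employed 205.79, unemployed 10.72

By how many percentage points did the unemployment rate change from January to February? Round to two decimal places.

The unemployment rate changed by +0.08 percentage points.

January: labor force = 201.20 + 10.31 = 211.51; u = 10.31/211.51 = 4.87%.
February: labor force = 205.79 + 10.72 = 216.51; u = 10.72/216.51 = 4.95%.
Change = 4.95% − 4.87% = +0.08 pp.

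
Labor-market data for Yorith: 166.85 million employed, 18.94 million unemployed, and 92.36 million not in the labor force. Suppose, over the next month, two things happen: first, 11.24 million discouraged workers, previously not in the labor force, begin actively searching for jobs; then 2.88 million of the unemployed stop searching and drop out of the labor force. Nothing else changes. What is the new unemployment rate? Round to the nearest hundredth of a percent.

New unemployment rate ≈ 14.06%.

Initially, labor force = 166.85 + 18.94 = 185.79 million, so u = 18.94/185.79 = 10.19%.
After the first change, unemployed and labor force both rise by 11.24 → E = 166.85, U = 30.18, labor force = 197.03 million.
After the second change, unemployed and labor force both fall by 2.88 → E = 166.85, U = 27.30, labor force = 194.15 million.
New unemployment rate = 27.30 / 194.15 = 14.06%.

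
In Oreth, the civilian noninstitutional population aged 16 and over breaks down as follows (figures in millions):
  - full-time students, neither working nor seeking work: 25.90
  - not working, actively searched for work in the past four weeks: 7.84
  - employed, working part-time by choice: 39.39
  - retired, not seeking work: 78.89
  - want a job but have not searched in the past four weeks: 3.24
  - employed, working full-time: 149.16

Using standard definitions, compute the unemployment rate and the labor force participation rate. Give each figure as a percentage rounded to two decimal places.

Unemployment rate ≈ 3.99%; labor force participation rate ≈ 64.51%.

Employed = 39.39 + 149.16 = 188.55 million.
Unemployed = 7.84 million.
Labor force = 188.55 + 7.84 = 196.39 million.
Not in labor force = 25.90 + 78.89 + 3.24 = 108.03 million (those not working and not actively searching are outside the labor force — including those who want a job but have given up searching).
Civilian working-age population = 196.39 + 108.03 = 304.42 million.
Unemployment rate = 7.84 / 196.39 = 3.99%.
Labor force participation rate = 196.39 / 304.42 = 64.51%.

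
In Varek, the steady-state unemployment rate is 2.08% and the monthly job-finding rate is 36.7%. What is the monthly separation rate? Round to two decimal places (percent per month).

Separation rate ≈ 0.78% per month.

From u* = s/(s+f): s = u·f/(1−u).
s = 0.0208 × 36.7 / (1 − 0.0208) = 0.7634 / 0.9792 ≈ 0.78% per month.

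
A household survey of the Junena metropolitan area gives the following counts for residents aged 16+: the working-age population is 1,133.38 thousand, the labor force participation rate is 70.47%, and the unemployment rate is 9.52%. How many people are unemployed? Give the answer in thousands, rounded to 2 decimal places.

About 76.04 thousand are unemployed.

Labor force = 0.7047 × 1,133.38 = 798.69 thousand.
Unemployed = 0.0952 × 798.69 ≈ 76.04 thousand.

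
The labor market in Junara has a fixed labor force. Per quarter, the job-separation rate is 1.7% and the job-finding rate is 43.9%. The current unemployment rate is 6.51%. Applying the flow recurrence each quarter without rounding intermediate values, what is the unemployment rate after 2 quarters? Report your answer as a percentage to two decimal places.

Unemployment rate after two quarters ≈ 4.55%.

With a fixed labor force, u_{t+1} = u_t + s·(1−u_t) − f·u_t = u_t·(1−s−f) + s.
Here 1−s−f = 0.544 and s = 0.017.
u_1 = 0.065100 × 0.544 + 0.017 = 0.052414.
u_2 = 0.052414 × 0.544 + 0.017 = 0.045513.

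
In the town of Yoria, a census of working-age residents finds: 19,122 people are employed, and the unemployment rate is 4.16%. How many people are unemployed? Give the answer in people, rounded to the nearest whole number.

Let U be the number unemployed. The labor force is E + U, and U/(E+U) = 0.0416.
So U = 0.0416 × 19,122 / (1 − 0.0416) = 795.48 / 0.9584 ≈ 830.

About 830 are unemployed.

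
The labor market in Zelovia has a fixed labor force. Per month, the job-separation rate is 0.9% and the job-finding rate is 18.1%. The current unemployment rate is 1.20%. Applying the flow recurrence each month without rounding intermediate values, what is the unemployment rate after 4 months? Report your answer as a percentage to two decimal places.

With a fixed labor force, u_{t+1} = u_t + s·(1−u_t) − f·u_t = u_t·(1−s−f) + s.
Here 1−s−f = 0.810 and s = 0.009.
u_1 = 0.012000 × 0.810 + 0.009 = 0.018720.
u_2 = 0.018720 × 0.810 + 0.009 = 0.024163.
u_3 = 0.024163 × 0.810 + 0.009 = 0.028572.
u_4 = 0.028572 × 0.810 + 0.009 = 0.032143.

Unemployment rate after four months ≈ 3.21%.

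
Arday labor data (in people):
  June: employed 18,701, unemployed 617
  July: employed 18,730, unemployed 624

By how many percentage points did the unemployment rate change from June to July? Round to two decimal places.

The unemployment rate changed by +0.03 percentage points.

June: labor force = 18,701 + 617 = 19,318; u = 617/19,318 = 3.19%.
July: labor force = 18,730 + 624 = 19,354; u = 624/19,354 = 3.22%.
Change = 3.22% − 3.19% = +0.03 pp.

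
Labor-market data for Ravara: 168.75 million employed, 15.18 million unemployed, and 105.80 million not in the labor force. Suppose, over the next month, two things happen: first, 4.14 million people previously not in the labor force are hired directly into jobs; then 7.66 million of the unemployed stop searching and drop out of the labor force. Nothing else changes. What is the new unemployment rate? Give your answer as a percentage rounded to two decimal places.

New unemployment rate ≈ 4.17%.

Initially, labor force = 168.75 + 15.18 = 183.93 million, so u = 15.18/183.93 = 8.25%.
After the first change, employed and labor force both rise by 4.14; unemployed unchanged → E = 172.89, U = 15.18, labor force = 188.07 million.
After the second change, unemployed and labor force both fall by 7.66 → E = 172.89, U = 7.52, labor force = 180.41 million.
New unemployment rate = 7.52 / 180.41 = 4.17%.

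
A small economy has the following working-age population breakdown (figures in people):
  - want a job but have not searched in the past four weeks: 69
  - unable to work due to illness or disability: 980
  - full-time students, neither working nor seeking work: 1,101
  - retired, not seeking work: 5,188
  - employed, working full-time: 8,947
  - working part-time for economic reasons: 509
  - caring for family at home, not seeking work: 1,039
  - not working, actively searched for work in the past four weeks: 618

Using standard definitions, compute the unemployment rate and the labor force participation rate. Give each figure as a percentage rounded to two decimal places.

Unemployment rate ≈ 6.13%; labor force participation rate ≈ 54.60%.

Employed = 8,947 + 509 = 9,456 (anyone who worked, including part-time for economic reasons, counts as employed).
Unemployed = 618.
Labor force = 9,456 + 618 = 10,074.
Not in labor force = 69 + 980 + 1,101 + 5,188 + 1,039 = 8,377 (those not working and not actively searching are outside the labor force — including those who want a job but have given up searching).
Civilian working-age population = 10,074 + 8,377 = 18,451.
Unemployment rate = 618 / 10,074 = 6.13%.
Labor force participation rate = 10,074 / 18,451 = 54.60%.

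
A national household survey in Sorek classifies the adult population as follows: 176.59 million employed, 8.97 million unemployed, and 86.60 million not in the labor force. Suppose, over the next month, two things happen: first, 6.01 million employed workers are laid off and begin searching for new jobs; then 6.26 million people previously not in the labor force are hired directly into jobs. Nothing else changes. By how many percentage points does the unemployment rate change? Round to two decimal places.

The unemployment rate changes by +2.98 percentage points.

Initially, labor force = 176.59 + 8.97 = 185.56 million, so u = 8.97/185.56 = 4.83%.
After the first change, employed falls and unemployed rises by 6.01; labor force unchanged → E = 170.58, U = 14.98, labor force = 185.56 million.
After the second change, employed and labor force both rise by 6.26; unemployed unchanged → E = 176.84, U = 14.98, labor force = 191.82 million.
New unemployment rate = 14.98 / 191.82 = 7.81%.
Change = 7.81% − 4.83% = +2.98 percentage points.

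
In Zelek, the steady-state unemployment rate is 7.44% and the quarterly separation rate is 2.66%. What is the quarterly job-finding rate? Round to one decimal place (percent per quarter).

From u* = s/(s+f): f = s·(1−u)/u.
f = 2.66 × (1 − 0.0744) / 0.0744 = 2.4621 / 0.0744 ≈ 33.1% per quarter.

Job-finding rate ≈ 33.1% per quarter.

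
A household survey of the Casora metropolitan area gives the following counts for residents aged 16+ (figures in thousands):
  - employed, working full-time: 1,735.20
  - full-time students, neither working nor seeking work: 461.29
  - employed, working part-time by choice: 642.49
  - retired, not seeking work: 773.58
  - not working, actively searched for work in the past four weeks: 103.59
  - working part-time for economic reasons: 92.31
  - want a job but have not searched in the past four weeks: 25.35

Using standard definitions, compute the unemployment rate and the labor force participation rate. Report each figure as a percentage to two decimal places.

Unemployment rate ≈ 4.03%; labor force participation rate ≈ 67.13%.

Employed = 1,735.20 + 642.49 + 92.31 = 2,470.00 thousand (anyone who worked, including part-time for economic reasons, counts as employed).
Unemployed = 103.59 thousand.
Labor force = 2,470.00 + 103.59 = 2,573.59 thousand.
Not in labor force = 461.29 + 773.58 + 25.35 = 1,260.22 thousand (those not working and not actively searching are outside the labor force — including those who want a job but have given up searching).
Civilian working-age population = 2,573.59 + 1,260.22 = 3,833.81 thousand.
Unemployment rate = 103.59 / 2,573.59 = 4.03%.
Labor force participation rate = 2,573.59 / 3,833.81 = 67.13%.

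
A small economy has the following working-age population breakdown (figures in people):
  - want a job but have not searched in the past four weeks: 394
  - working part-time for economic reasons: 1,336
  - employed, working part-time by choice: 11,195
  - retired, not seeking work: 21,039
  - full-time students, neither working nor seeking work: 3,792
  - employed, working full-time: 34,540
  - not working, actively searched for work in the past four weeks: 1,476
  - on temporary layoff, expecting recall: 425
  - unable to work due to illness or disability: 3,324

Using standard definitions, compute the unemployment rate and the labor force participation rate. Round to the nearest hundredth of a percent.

Employed = 1,336 + 11,195 + 34,540 = 47,071 (anyone who worked, including part-time for economic reasons, counts as employed).
Unemployed = 1,476 + 425 = 1,901 (jobless and actively searching, or on temporary layoff).
Labor force = 47,071 + 1,901 = 48,972.
Not in labor force = 394 + 21,039 + 3,792 + 3,324 = 28,549 (those not working and not actively searching are outside the labor force — including those who want a job but have given up searching).
Civilian working-age population = 48,972 + 28,549 = 77,521.
Unemployment rate = 1,901 / 48,972 = 3.88%.
Labor force participation rate = 48,972 / 77,521 = 63.17%.

Unemployment rate ≈ 3.88%; labor force participation rate ≈ 63.17%.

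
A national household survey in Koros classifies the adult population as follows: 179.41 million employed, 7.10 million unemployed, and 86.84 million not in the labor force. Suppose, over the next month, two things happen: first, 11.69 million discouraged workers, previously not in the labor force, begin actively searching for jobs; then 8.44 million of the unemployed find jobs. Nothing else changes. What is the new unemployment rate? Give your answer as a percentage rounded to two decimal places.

Initially, labor force = 179.41 + 7.10 = 186.51 million, so u = 7.10/186.51 = 3.81%.
After the first change, unemployed and labor force both rise by 11.69 → E = 179.41, U = 18.79, labor force = 198.20 million.
After the second change, unemployed falls and employed rises by 8.44; labor force unchanged → E = 187.85, U = 10.35, labor force = 198.20 million.
New unemployment rate = 10.35 / 198.20 = 5.22%.

New unemployment rate ≈ 5.22%.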